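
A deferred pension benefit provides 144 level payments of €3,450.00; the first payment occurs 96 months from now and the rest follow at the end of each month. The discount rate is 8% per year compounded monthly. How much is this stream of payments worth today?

Ordinary annuity of 144 payments, first payment at period 96.
Periodic rate r = 0.08/12 per month; n is counted in months.
The ordinary-annuity PV formula values the stream one period before the first payment (period 95); discount that back 95 periods:
PV₀ = 3,450 × [1 − (1+r)^−144] / r × (1+r)^−95 = €169,539.08

€169,539.08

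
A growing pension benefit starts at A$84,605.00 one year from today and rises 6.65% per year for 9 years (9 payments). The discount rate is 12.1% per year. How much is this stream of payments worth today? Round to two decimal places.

Periodic rate r = 0.121 per year.
Growing ordinary annuity: PV = PMT₁ × [1 − ((1+g)/(1+r))^n] / (r − g) = 84,605 × [1 − ((1+0.0665)/(1+r))^9] / (r − 0.0665) = A$561,104.39.

A$561,104.39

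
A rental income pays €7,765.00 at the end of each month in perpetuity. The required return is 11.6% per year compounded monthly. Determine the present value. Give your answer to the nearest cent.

Periodic rate r = 0.116/12 per month.
Level perpetuity: PV = PMT / r = 7,765 / (0.116/12) = €803,275.86.

€803,275.86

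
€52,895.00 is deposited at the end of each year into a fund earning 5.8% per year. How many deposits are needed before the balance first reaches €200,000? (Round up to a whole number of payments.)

4 payments

Periodic rate r = 0.058 per year.
Ordinary annuity FV: 200,000 = 52,895 × [((1+r)^n − 1)/r].
(1+r)^n = 1 + 200,000 × r / 52,895, so n = ln(1 + 200,000·r/52,895) / ln(1+r) = 3.52.
Round up to a whole number of payments: n = 4.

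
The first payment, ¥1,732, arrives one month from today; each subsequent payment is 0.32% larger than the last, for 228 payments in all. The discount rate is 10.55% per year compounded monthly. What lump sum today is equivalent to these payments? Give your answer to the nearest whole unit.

¥222,525

Periodic rate r = 0.1055/12 per month; n is counted in months.
Growing ordinary annuity: PV = PMT₁ × [1 − ((1+g)/(1+r))^n] / (r − g) = 1,732 × [1 − ((1+0.0032)/(1+r))^228] / (r − 0.0032) = ¥222,525.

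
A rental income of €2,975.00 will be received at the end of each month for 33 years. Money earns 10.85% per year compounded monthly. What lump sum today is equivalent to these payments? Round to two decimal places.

This is an ordinary annuity: 396 payments of €2,975.00 at the end of each month.
Periodic rate r = 0.1085/12 per month; n is counted in months.
PV = PMT × [(1 − (1+r)^−n)/r] = 2,975 × [1 − (1+r)^−396] / r = €319,716.14

€319,716.14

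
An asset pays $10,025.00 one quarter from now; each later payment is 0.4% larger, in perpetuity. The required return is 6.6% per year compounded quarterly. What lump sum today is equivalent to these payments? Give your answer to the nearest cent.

Periodic rate r = 0.066/4 per quarter.
Growing perpetuity (Gordon): PV = PMT₁ / (r − g) = 10,025 / (r − 0.004) = $802,000.00.

$802,000.00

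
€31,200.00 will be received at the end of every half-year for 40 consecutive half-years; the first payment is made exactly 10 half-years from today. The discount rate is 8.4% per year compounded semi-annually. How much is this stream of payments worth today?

Ordinary annuity of 40 payments, first payment at period 10.
Periodic rate r = 0.084/2 per half-year; n is counted in half-years.
The ordinary-annuity PV formula values the stream one period before the first payment (period 9); discount that back 9 periods:
PV₀ = 31,200 × [1 − (1+r)^−40] / r × (1+r)^−9 = €414,031.11

€414,031.11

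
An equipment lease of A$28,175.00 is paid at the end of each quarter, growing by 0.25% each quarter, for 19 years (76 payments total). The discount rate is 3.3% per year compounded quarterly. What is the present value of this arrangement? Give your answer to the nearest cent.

Periodic rate r = 0.033/4 per quarter; n is counted in quarters.
Growing ordinary annuity: PV = PMT₁ × [1 − ((1+g)/(1+r))^n] / (r − g) = 28,175 × [1 − ((1+0.0025)/(1+r))^76] / (r − 0.0025) = A$1,727,340.05.

A$1,727,340.05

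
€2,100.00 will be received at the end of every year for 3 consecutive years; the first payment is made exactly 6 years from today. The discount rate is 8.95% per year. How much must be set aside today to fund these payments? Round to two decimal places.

€3,465.88

Ordinary annuity of 3 payments, first payment at period 6.
Periodic rate r = 0.0895 per year.
The ordinary-annuity PV formula values the stream one period before the first payment (period 5); discount that back 5 periods:
PV₀ = 2,100 × [1 − (1+r)^−3] / r × (1+r)^−5 = €3,465.88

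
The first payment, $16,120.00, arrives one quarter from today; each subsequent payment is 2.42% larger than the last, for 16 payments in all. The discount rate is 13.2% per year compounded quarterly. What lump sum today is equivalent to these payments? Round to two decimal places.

Periodic rate r = 0.132/4 per quarter; n is counted in quarters.
Growing ordinary annuity: PV = PMT₁ × [1 − ((1+g)/(1+r))^n] / (r − g) = 16,120 × [1 − ((1+0.0242)/(1+r))^16] / (r − 0.0242) = $234,345.04.

$234,345.04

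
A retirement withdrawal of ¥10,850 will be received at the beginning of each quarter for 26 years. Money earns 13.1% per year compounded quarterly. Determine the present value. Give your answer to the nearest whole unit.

This is an annuity due: 104 payments of ¥10,850 at the beginning of each quarter.
Periodic rate r = 0.131/4 per quarter; n is counted in quarters.
PV = PMT × [(1 − (1+r)^−n)/r] × (1+r) = 10,850 × [1 − (1+r)^−104] / r × (1+r) = ¥330,161

¥330,161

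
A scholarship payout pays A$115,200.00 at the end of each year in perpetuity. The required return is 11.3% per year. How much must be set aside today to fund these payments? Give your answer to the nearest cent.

Periodic rate r = 0.113 per year.
Level perpetuity: PV = PMT / r = 115,200 / (0.113) = A$1,019,469.03.

A$1,019,469.03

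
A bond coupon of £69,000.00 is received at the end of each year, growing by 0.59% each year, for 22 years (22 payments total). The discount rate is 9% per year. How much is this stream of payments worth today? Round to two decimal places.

Periodic rate r = 0.09 per year.
Growing ordinary annuity: PV = PMT₁ × [1 − ((1+g)/(1+r))^n] / (r − g) = 69,000 × [1 − ((1+0.0059)/(1+r))^22] / (r − 0.0059) = £680,210.55.

£680,210.55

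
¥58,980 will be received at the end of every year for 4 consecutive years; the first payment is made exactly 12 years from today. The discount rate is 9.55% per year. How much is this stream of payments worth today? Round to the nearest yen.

Ordinary annuity of 4 payments, first payment at period 12.
Periodic rate r = 0.0955 per year.
The ordinary-annuity PV formula values the stream one period before the first payment (period 11); discount that back 11 periods:
PV₀ = 58,980 × [1 − (1+r)^−4] / r × (1+r)^−11 = ¥69,223

¥69,223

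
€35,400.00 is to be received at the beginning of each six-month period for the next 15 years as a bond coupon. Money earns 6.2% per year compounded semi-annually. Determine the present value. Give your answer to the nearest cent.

€706,206.01

This is an annuity due: 30 payments of €35,400.00 at the beginning of each six-month period.
Periodic rate r = 0.062/2 per half-year; n is counted in half-years.
PV = PMT × [(1 − (1+r)^−n)/r] × (1+r) = 35,400 × [1 − (1+r)^−30] / r × (1+r) = €706,206.01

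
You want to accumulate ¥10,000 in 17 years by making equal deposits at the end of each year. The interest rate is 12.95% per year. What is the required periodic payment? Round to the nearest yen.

¥187

Level ordinary annuity; solve FV = PMT × [((1+r)^n − 1)/r] for PMT.
Periodic rate r = 0.1295 per year.
With n = 17: PMT = 10,000 / ([((1+r)^n − 1)/r]) = ¥187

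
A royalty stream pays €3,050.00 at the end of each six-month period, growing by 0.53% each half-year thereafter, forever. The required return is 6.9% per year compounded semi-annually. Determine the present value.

Periodic rate r = 0.069/2 per half-year.
Growing perpetuity (Gordon): PV = PMT₁ / (r − g) = 3,050 / (r − 0.0053) = €104,452.05.

€104,452.05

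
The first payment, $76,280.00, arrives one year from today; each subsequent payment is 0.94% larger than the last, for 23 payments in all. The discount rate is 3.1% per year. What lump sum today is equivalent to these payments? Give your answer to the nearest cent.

Periodic rate r = 0.031 per year.
Growing ordinary annuity: PV = PMT₁ × [1 − ((1+g)/(1+r))^n] / (r − g) = 76,280 × [1 − ((1+0.0094)/(1+r))^23] / (r − 0.0094) = $1,361,462.46.

$1,361,462.46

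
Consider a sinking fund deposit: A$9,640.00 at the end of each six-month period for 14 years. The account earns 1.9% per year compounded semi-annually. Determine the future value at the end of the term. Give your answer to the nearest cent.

This is an ordinary annuity: 28 deposits of A$9,640.00 at the end of each six-month period.
Periodic rate r = 0.019/2 per half-year; n is counted in half-years.
FV = PMT × [((1+r)^n − 1)/r] = 9,640 × [(1+r)^28 − 1] / r = A$307,564.63

A$307,564.63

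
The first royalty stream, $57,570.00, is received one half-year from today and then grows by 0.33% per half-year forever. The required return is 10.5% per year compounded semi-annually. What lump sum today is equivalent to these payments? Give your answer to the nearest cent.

Periodic rate r = 0.105/2 per half-year.
Growing perpetuity (Gordon): PV = PMT₁ / (r − g) = 57,570 / (r − 0.0033) = $1,170,121.95.

$1,170,121.95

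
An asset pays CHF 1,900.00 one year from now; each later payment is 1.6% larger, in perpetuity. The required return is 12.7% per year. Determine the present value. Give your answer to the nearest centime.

CHF 17,117.12

Periodic rate r = 0.127 per year.
Growing perpetuity (Gordon): PV = PMT₁ / (r − g) = 1,900 / (r − 0.016) = CHF 17,117.12.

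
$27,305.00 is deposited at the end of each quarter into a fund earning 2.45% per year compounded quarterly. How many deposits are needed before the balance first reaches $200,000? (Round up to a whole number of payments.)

Periodic rate r = 0.0245/4 per quarter; n is counted in quarters.
Ordinary annuity FV: 200,000 = 27,305 × [((1+r)^n − 1)/r].
(1+r)^n = 1 + 200,000 × r / 27,305, so n = ln(1 + 200,000·r/27,305) / ln(1+r) = 7.19.
Round up to a whole number of payments: n = 8.

8 payments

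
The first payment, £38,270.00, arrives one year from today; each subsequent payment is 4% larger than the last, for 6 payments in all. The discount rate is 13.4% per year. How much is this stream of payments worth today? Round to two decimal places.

£164,884.06

Periodic rate r = 0.134 per year.
Growing ordinary annuity: PV = PMT₁ × [1 − ((1+g)/(1+r))^n] / (r − g) = 38,270 × [1 − ((1+0.04)/(1+r))^6] / (r − 0.04) = £164,884.06.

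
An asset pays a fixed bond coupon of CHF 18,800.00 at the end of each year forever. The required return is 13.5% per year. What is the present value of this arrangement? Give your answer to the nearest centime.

Periodic rate r = 0.135 per year.
Level perpetuity: PV = PMT / r = 18,800 / (0.135) = CHF 139,259.26.

CHF 139,259.26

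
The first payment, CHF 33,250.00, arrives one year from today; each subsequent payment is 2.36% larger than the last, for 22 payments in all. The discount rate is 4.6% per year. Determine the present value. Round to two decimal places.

Periodic rate r = 0.046 per year.
Growing ordinary annuity: PV = PMT₁ × [1 − ((1+g)/(1+r))^n] / (r − g) = 33,250 × [1 − ((1+0.0236)/(1+r))^22] / (r − 0.0236) = CHF 562,413.75.

CHF 562,413.75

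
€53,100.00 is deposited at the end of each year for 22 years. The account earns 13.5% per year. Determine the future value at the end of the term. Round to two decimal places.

This is an ordinary annuity: 22 deposits of €53,100.00 at the end of each year.
Periodic rate r = 0.135 per year.
FV = PMT × [((1+r)^n − 1)/r] = 53,100 × [(1+r)^22 − 1] / r = €5,984,449.19

€5,984,449.19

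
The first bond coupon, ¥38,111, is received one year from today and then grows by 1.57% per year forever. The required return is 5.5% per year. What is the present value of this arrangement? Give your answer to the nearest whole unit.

¥969,746

Periodic rate r = 0.055 per year.
Growing perpetuity (Gordon): PV = PMT₁ / (r − g) = 38,111 / (r − 0.0157) = ¥969,746.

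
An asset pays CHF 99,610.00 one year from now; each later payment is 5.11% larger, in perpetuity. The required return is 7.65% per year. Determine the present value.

Periodic rate r = 0.0765 per year.
Growing perpetuity (Gordon): PV = PMT₁ / (r − g) = 99,610 / (r − 0.0511) = CHF 3,921,653.54.

CHF 3,921,653.54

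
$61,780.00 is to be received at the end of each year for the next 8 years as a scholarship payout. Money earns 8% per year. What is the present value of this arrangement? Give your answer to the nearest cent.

This is an ordinary annuity: 8 payments of $61,780.00 at the end of each year.
Periodic rate r = 0.08 per year.
PV = PMT × [(1 − (1+r)^−n)/r] = 61,780 × [1 − (1+r)^−8] / r = $355,027.35

$355,027.35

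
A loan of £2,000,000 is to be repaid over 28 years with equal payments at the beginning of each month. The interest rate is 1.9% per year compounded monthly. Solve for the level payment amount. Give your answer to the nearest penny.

£7,667.91

Level annuity due; solve PV = PMT × [(1 − (1+r)^−n)/r] × (1+r) for PMT.
Periodic rate r = 0.019/12 per month; n is counted in months.
With n = 336: PMT = 2,000,000 / ([(1 − (1+r)^−n)/r] × (1+r)) = £7,667.91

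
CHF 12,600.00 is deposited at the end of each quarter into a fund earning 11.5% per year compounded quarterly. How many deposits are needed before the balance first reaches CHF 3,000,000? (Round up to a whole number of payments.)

Periodic rate r = 0.115/4 per quarter; n is counted in quarters.
Ordinary annuity FV: 3,000,000 = 12,600 × [((1+r)^n − 1)/r].
(1+r)^n = 1 + 3,000,000 × r / 12,600, so n = ln(1 + 3,000,000·r/12,600) / ln(1+r) = 72.67.
Round up to a whole number of payments: n = 73.

73 payments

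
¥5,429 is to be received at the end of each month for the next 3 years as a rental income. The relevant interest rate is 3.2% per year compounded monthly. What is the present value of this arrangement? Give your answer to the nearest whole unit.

This is an ordinary annuity: 36 payments of ¥5,429 at the end of each month.
Periodic rate r = 0.032/12 per month; n is counted in months.
PV = PMT × [(1 − (1+r)^−n)/r] = 5,429 × [1 − (1+r)^−36] / r = ¥186,119

¥186,119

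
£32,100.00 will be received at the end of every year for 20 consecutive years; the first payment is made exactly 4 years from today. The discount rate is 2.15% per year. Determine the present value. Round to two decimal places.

£485,377.05

Ordinary annuity of 20 payments, first payment at period 4.
Periodic rate r = 0.0215 per year.
The ordinary-annuity PV formula values the stream one period before the first payment (period 3); discount that back 3 periods:
PV₀ = 32,100 × [1 − (1+r)^−20] / r × (1+r)^−3 = £485,377.05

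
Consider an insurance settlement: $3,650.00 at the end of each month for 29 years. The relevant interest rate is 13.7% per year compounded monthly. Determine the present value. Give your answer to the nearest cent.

This is an ordinary annuity: 348 payments of $3,650.00 at the end of each month.
Periodic rate r = 0.137/12 per month; n is counted in months.
PV = PMT × [(1 − (1+r)^−n)/r] = 3,650 × [1 − (1+r)^−348] / r = $313,555.17

$313,555.17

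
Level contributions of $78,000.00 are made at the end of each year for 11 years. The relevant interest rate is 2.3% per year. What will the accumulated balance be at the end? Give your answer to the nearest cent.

$963,801.73

This is an ordinary annuity: 11 deposits of $78,000.00 at the end of each year.
Periodic rate r = 0.023 per year.
FV = PMT × [((1+r)^n − 1)/r] = 78,000 × [(1+r)^11 − 1] / r = $963,801.73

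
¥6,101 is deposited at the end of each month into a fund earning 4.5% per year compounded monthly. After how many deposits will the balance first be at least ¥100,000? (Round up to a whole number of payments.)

16 payments

Periodic rate r = 0.045/12 per month; n is counted in months.
Ordinary annuity FV: 100,000 = 6,101 × [((1+r)^n − 1)/r].
(1+r)^n = 1 + 100,000 × r / 6,101, so n = ln(1 + 100,000·r/6,101) / ln(1+r) = 15.94.
Round up to a whole number of payments: n = 16.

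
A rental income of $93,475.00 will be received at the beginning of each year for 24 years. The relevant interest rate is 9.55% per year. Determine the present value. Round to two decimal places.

$952,153.03

This is an annuity due: 24 payments of $93,475.00 at the beginning of each year.
Periodic rate r = 0.0955 per year.
PV = PMT × [(1 − (1+r)^−n)/r] × (1+r) = 93,475 × [1 − (1+r)^−24] / r × (1+r) = $952,153.03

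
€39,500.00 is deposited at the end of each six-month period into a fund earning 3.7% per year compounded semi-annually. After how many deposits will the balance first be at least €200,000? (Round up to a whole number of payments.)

Periodic rate r = 0.037/2 per half-year; n is counted in half-years.
Ordinary annuity FV: 200,000 = 39,500 × [((1+r)^n − 1)/r].
(1+r)^n = 1 + 200,000 × r / 39,500, so n = ln(1 + 200,000·r/39,500) / ln(1+r) = 4.88.
Round up to a whole number of payments: n = 5.

5 payments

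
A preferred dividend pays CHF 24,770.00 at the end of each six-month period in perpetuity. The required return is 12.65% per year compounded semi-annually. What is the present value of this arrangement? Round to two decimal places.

Periodic rate r = 0.1265/2 per half-year.
Level perpetuity: PV = PMT / r = 24,770 / (0.1265/2) = CHF 391,620.55.

CHF 391,620.55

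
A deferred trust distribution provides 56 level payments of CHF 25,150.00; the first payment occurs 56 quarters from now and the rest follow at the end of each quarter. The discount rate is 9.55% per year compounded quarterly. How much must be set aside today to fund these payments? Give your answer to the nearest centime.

Ordinary annuity of 56 payments, first payment at period 56.
Periodic rate r = 0.0955/4 per quarter; n is counted in quarters.
The ordinary-annuity PV formula values the stream one period before the first payment (period 55); discount that back 55 periods:
PV₀ = 25,150 × [1 − (1+r)^−56] / r × (1+r)^−55 = CHF 210,979.70

CHF 210,979.70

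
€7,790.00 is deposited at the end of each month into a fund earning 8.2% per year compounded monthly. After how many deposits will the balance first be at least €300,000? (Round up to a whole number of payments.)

35 payments

Periodic rate r = 0.082/12 per month; n is counted in months.
Ordinary annuity FV: 300,000 = 7,790 × [((1+r)^n − 1)/r].
(1+r)^n = 1 + 300,000 × r / 7,790, so n = ln(1 + 300,000·r/7,790) / ln(1+r) = 34.30.
Round up to a whole number of payments: n = 35.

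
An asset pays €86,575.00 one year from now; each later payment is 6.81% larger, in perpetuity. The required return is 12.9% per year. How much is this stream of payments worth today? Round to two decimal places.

Periodic rate r = 0.129 per year.
Growing perpetuity (Gordon): PV = PMT₁ / (r − g) = 86,575 / (r − 0.0681) = €1,421,592.78.

€1,421,592.78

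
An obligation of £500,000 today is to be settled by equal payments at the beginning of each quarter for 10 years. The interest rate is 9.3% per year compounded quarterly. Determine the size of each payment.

£18,896.24

Level annuity due; solve PV = PMT × [(1 − (1+r)^−n)/r] × (1+r) for PMT.
Periodic rate r = 0.093/4 per quarter; n is counted in quarters.
With n = 40: PMT = 500,000 / ([(1 − (1+r)^−n)/r] × (1+r)) = £18,896.24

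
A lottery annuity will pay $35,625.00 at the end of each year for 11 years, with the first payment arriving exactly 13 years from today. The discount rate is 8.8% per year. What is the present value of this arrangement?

$88,953.67

Ordinary annuity of 11 payments, first payment at period 13.
Periodic rate r = 0.088 per year.
The ordinary-annuity PV formula values the stream one period before the first payment (period 12); discount that back 12 periods:
PV₀ = 35,625 × [1 − (1+r)^−11] / r × (1+r)^−12 = $88,953.67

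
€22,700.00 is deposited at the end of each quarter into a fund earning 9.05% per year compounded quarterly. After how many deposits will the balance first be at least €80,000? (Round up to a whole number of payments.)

Periodic rate r = 0.0905/4 per quarter; n is counted in quarters.
Ordinary annuity FV: 80,000 = 22,700 × [((1+r)^n − 1)/r].
(1+r)^n = 1 + 80,000 × r / 22,700, so n = ln(1 + 80,000·r/22,700) / ln(1+r) = 3.43.
Round up to a whole number of payments: n = 4.

4 payments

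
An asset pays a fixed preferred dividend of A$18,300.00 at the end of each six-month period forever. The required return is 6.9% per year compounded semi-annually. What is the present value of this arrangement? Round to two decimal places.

A$530,434.78

Periodic rate r = 0.069/2 per half-year.
Level perpetuity: PV = PMT / r = 18,300 / (0.069/2) = A$530,434.78.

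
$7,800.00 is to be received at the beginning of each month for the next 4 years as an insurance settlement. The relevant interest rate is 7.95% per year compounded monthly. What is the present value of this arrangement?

This is an annuity due: 48 payments of $7,800.00 at the beginning of each month.
Periodic rate r = 0.0795/12 per month; n is counted in months.
PV = PMT × [(1 − (1+r)^−n)/r] × (1+r) = 7,800 × [1 − (1+r)^−48] / r × (1+r) = $321,929.03

$321,929.03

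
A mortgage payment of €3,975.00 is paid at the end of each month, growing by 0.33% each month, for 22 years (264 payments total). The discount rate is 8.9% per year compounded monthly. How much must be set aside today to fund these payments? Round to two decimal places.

€638,008.73

Periodic rate r = 0.089/12 per month; n is counted in months.
Growing ordinary annuity: PV = PMT₁ × [1 − ((1+g)/(1+r))^n] / (r − g) = 3,975 × [1 − ((1+0.0033)/(1+r))^264] / (r − 0.0033) = €638,008.73.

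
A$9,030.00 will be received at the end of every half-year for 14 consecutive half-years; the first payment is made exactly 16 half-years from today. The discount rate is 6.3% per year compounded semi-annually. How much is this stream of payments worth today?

Ordinary annuity of 14 payments, first payment at period 16.
Periodic rate r = 0.063/2 per half-year; n is counted in half-years.
The ordinary-annuity PV formula values the stream one period before the first payment (period 15); discount that back 15 periods:
PV₀ = 9,030 × [1 − (1+r)^−14] / r × (1+r)^−15 = A$63,408.40

A$63,408.40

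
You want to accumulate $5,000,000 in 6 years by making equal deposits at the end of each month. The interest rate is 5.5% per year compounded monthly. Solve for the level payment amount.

Level ordinary annuity; solve FV = PMT × [((1+r)^n − 1)/r] for PMT.
Periodic rate r = 0.055/12 per month; n is counted in months.
With n = 72: PMT = 5,000,000 / ([((1+r)^n − 1)/r]) = $58,772.77

$58,772.77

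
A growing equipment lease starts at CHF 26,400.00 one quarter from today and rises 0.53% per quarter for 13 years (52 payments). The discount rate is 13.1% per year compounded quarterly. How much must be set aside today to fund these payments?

Periodic rate r = 0.131/4 per quarter; n is counted in quarters.
Growing ordinary annuity: PV = PMT₁ × [1 − ((1+g)/(1+r))^n] / (r − g) = 26,400 × [1 − ((1+0.0053)/(1+r))^52] / (r − 0.0053) = CHF 724,782.39.

CHF 724,782.39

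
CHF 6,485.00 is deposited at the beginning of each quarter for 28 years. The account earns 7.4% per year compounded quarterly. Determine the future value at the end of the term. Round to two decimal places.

This is an annuity due: 112 deposits of CHF 6,485.00 at the beginning of each quarter.
Periodic rate r = 0.074/4 per quarter; n is counted in quarters.
FV = PMT × [((1+r)^n − 1)/r] × (1+r) = 6,485 × [(1+r)^112 − 1] / r × (1+r) = CHF 2,424,832.85

CHF 2,424,832.85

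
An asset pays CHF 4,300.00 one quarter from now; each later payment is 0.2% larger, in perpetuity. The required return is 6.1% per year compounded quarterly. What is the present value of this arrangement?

Periodic rate r = 0.061/4 per quarter.
Growing perpetuity (Gordon): PV = PMT₁ / (r − g) = 4,300 / (r − 0.002) = CHF 324,528.30.

CHF 324,528.30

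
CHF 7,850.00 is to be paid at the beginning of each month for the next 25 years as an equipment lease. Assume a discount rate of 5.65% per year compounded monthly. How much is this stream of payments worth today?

This is an annuity due: 300 payments of CHF 7,850.00 at the beginning of each month.
Periodic rate r = 0.0565/12 per month; n is counted in months.
PV = PMT × [(1 − (1+r)^−n)/r] × (1+r) = 7,850 × [1 − (1+r)^−300] / r × (1+r) = CHF 1,265,807.22

CHF 1,265,807.22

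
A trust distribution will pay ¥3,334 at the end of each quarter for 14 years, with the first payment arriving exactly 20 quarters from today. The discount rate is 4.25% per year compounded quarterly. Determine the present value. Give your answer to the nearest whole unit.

Ordinary annuity of 56 payments, first payment at period 20.
Periodic rate r = 0.0425/4 per quarter; n is counted in quarters.
The ordinary-annuity PV formula values the stream one period before the first payment (period 19); discount that back 19 periods:
PV₀ = 3,334 × [1 − (1+r)^−56] / r × (1+r)^−19 = ¥114,669

¥114,669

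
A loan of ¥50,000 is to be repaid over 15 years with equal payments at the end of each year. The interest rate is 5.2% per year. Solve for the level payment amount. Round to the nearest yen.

¥4,882

Level ordinary annuity; solve PV = PMT × [(1 − (1+r)^−n)/r] for PMT.
Periodic rate r = 0.052 per year.
With n = 15: PMT = 50,000 / ([(1 − (1+r)^−n)/r]) = ¥4,882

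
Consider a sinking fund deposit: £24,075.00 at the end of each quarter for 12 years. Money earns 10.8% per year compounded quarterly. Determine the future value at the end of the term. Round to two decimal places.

This is an ordinary annuity: 48 deposits of £24,075.00 at the end of each quarter.
Periodic rate r = 0.108/4 per quarter; n is counted in quarters.
FV = PMT × [((1+r)^n − 1)/r] = 24,075 × [(1+r)^48 − 1] / r = £2,311,531.63

£2,311,531.63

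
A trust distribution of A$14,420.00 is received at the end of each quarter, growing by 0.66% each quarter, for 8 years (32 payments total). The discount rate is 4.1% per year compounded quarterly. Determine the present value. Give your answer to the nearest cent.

A$432,079.75

Periodic rate r = 0.041/4 per quarter; n is counted in quarters.
Growing ordinary annuity: PV = PMT₁ × [1 − ((1+g)/(1+r))^n] / (r − g) = 14,420 × [1 − ((1+0.0066)/(1+r))^32] / (r − 0.0066) = A$432,079.75.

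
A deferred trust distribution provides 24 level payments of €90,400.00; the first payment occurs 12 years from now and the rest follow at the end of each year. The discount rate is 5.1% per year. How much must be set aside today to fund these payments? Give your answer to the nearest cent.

Ordinary annuity of 24 payments, first payment at period 12.
Periodic rate r = 0.051 per year.
The ordinary-annuity PV formula values the stream one period before the first payment (period 11); discount that back 11 periods:
PV₀ = 90,400 × [1 − (1+r)^−24] / r × (1+r)^−11 = €714,761.37

€714,761.37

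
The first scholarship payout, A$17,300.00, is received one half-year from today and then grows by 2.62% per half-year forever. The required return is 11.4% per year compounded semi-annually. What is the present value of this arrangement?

A$561,688.31

Periodic rate r = 0.114/2 per half-year.
Growing perpetuity (Gordon): PV = PMT₁ / (r − g) = 17,300 / (r − 0.0262) = A$561,688.31.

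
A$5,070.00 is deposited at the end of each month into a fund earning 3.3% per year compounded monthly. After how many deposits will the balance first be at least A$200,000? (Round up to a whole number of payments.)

Periodic rate r = 0.033/12 per month; n is counted in months.
Ordinary annuity FV: 200,000 = 5,070 × [((1+r)^n − 1)/r].
(1+r)^n = 1 + 200,000 × r / 5,070, so n = ln(1 + 200,000·r/5,070) / ln(1+r) = 37.50.
Round up to a whole number of payments: n = 38.

38 payments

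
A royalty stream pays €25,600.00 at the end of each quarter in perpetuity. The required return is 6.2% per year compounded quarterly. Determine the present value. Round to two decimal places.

Periodic rate r = 0.062/4 per quarter.
Level perpetuity: PV = PMT / r = 25,600 / (0.062/4) = €1,651,612.90.

€1,651,612.90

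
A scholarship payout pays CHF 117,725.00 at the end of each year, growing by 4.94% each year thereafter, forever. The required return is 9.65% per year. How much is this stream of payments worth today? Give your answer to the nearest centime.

Periodic rate r = 0.0965 per year.
Growing perpetuity (Gordon): PV = PMT₁ / (r − g) = 117,725 / (r − 0.0494) = CHF 2,499,469.21.

CHF 2,499,469.21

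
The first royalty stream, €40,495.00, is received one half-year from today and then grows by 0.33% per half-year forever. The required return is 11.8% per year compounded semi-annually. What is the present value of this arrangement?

€727,019.75

Periodic rate r = 0.118/2 per half-year.
Growing perpetuity (Gordon): PV = PMT₁ / (r − g) = 40,495 / (r − 0.0033) = €727,019.75.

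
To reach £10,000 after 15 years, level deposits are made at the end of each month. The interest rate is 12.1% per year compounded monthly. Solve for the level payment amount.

£19.83

Level ordinary annuity; solve FV = PMT × [((1+r)^n − 1)/r] for PMT.
Periodic rate r = 0.121/12 per month; n is counted in months.
With n = 180: PMT = 10,000 / ([((1+r)^n − 1)/r]) = £19.83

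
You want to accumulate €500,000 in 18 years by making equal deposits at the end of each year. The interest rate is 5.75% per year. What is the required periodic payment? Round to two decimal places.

Level ordinary annuity; solve FV = PMT × [((1+r)^n − 1)/r] for PMT.
Periodic rate r = 0.0575 per year.
With n = 18: PMT = 500,000 / ([((1+r)^n − 1)/r]) = €16,565.23

€16,565.23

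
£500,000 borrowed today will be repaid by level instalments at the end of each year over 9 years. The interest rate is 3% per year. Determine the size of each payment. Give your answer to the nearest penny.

£64,216.93

Level ordinary annuity; solve PV = PMT × [(1 − (1+r)^−n)/r] for PMT.
Periodic rate r = 0.03 per year.
With n = 9: PMT = 500,000 / ([(1 − (1+r)^−n)/r]) = £64,216.93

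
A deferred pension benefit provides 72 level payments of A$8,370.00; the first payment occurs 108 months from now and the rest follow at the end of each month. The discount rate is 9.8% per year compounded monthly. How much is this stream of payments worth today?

A$190,263.25

Ordinary annuity of 72 payments, first payment at period 108.
Periodic rate r = 0.098/12 per month; n is counted in months.
The ordinary-annuity PV formula values the stream one period before the first payment (period 107); discount that back 107 periods:
PV₀ = 8,370 × [1 − (1+r)^−72] / r × (1+r)^−107 = A$190,263.25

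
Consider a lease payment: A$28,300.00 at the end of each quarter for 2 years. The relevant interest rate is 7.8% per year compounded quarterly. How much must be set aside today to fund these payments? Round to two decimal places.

A$207,758.59

This is an ordinary annuity: 8 payments of A$28,300.00 at the end of each quarter.
Periodic rate r = 0.078/4 per quarter; n is counted in quarters.
PV = PMT × [(1 − (1+r)^−n)/r] = 28,300 × [1 − (1+r)^−8] / r = A$207,758.59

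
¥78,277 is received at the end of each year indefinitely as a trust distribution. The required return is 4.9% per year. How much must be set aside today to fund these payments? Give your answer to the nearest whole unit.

¥1,597,490

Periodic rate r = 0.049 per year.
Level perpetuity: PV = PMT / r = 78,277 / (0.049) = ¥1,597,490.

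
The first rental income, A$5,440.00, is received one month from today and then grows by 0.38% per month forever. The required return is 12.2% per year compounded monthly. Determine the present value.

A$854,450.26

Periodic rate r = 0.122/12 per month.
Growing perpetuity (Gordon): PV = PMT₁ / (r − g) = 5,440 / (r − 0.0038) = A$854,450.26.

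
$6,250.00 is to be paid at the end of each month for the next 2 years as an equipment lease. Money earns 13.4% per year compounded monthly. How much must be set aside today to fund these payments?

$130,945.11

This is an ordinary annuity: 24 payments of $6,250.00 at the end of each month.
Periodic rate r = 0.134/12 per month; n is counted in months.
PV = PMT × [(1 − (1+r)^−n)/r] = 6,250 × [1 − (1+r)^−24] / r = $130,945.11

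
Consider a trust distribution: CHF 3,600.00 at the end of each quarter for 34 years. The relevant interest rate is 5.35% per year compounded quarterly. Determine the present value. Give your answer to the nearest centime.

CHF 224,975.04

This is an ordinary annuity: 136 payments of CHF 3,600.00 at the end of each quarter.
Periodic rate r = 0.0535/4 per quarter; n is counted in quarters.
PV = PMT × [(1 − (1+r)^−n)/r] = 3,600 × [1 − (1+r)^−136] / r = CHF 224,975.04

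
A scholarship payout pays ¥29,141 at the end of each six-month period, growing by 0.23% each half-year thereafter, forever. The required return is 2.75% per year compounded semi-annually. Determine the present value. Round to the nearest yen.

Periodic rate r = 0.0275/2 per half-year.
Growing perpetuity (Gordon): PV = PMT₁ / (r − g) = 29,141 / (r − 0.0023) = ¥2,545,066.

¥2,545,066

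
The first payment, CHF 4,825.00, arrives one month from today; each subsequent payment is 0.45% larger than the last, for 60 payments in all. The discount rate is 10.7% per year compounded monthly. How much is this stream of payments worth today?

Periodic rate r = 0.107/12 per month; n is counted in months.
Growing ordinary annuity: PV = PMT₁ × [1 − ((1+g)/(1+r))^n] / (r − g) = 4,825 × [1 − ((1+0.0045)/(1+r))^60] / (r − 0.0045) = CHF 252,835.53.

CHF 252,835.53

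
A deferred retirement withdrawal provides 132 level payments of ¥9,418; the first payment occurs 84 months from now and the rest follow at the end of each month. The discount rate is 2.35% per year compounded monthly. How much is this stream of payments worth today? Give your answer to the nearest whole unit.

¥930,496

Ordinary annuity of 132 payments, first payment at period 84.
Periodic rate r = 0.0235/12 per month; n is counted in months.
The ordinary-annuity PV formula values the stream one period before the first payment (period 83); discount that back 83 periods:
PV₀ = 9,418 × [1 − (1+r)^−132] / r × (1+r)^−83 = ¥930,496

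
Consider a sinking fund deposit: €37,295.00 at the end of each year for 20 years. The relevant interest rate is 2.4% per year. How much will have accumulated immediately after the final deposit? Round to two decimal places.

This is an ordinary annuity: 20 deposits of €37,295.00 at the end of each year.
Periodic rate r = 0.024 per year.
FV = PMT × [((1+r)^n − 1)/r] = 37,295 × [(1+r)^20 − 1] / r = €943,156.43

€943,156.43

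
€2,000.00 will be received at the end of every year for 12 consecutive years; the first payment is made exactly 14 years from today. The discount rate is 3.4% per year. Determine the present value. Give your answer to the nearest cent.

€12,587.79

Ordinary annuity of 12 payments, first payment at period 14.
Periodic rate r = 0.034 per year.
The ordinary-annuity PV formula values the stream one period before the first payment (period 13); discount that back 13 periods:
PV₀ = 2,000 × [1 − (1+r)^−12] / r × (1+r)^−13 = €12,587.79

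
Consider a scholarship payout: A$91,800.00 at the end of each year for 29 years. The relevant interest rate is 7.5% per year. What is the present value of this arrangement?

A$1,073,707.97

This is an ordinary annuity: 29 payments of A$91,800.00 at the end of each year.
Periodic rate r = 0.075 per year.
PV = PMT × [(1 − (1+r)^−n)/r] = 91,800 × [1 − (1+r)^−29] / r = A$1,073,707.97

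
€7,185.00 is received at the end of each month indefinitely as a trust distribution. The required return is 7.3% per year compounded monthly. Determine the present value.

€1,181,095.89

Periodic rate r = 0.073/12 per month.
Level perpetuity: PV = PMT / r = 7,185 / (0.073/12) = €1,181,095.89.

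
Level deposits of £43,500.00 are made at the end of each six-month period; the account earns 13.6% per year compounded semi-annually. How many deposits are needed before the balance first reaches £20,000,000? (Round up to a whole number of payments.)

Periodic rate r = 0.136/2 per half-year; n is counted in half-years.
Ordinary annuity FV: 20,000,000 = 43,500 × [((1+r)^n − 1)/r].
(1+r)^n = 1 + 20,000,000 × r / 43,500, so n = ln(1 + 20,000,000·r/43,500) / ln(1+r) = 52.81.
Round up to a whole number of payments: n = 53.

53 payments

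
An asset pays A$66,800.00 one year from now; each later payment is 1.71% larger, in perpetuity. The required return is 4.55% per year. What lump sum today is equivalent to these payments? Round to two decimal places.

Periodic rate r = 0.0455 per year.
Growing perpetuity (Gordon): PV = PMT₁ / (r − g) = 66,800 / (r − 0.0171) = A$2,352,112.68.

A$2,352,112.68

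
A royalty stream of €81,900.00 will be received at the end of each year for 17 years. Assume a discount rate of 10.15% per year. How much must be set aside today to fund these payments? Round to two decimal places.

€650,912.09

This is an ordinary annuity: 17 payments of €81,900.00 at the end of each year.
Periodic rate r = 0.1015 per year.
PV = PMT × [(1 − (1+r)^−n)/r] = 81,900 × [1 − (1+r)^−17] / r = €650,912.09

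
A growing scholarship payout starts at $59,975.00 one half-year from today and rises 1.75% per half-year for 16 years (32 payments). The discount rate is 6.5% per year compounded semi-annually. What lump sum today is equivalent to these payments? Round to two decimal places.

$1,495,116.68

Periodic rate r = 0.065/2 per half-year; n is counted in half-years.
Growing ordinary annuity: PV = PMT₁ × [1 − ((1+g)/(1+r))^n] / (r − g) = 59,975 × [1 − ((1+0.0175)/(1+r))^32] / (r − 0.0175) = $1,495,116.68.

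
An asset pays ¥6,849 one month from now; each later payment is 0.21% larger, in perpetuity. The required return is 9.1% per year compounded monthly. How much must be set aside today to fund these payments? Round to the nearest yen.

¥1,249,058

Periodic rate r = 0.091/12 per month.
Growing perpetuity (Gordon): PV = PMT₁ / (r − g) = 6,849 / (r − 0.0021) = ¥1,249,058.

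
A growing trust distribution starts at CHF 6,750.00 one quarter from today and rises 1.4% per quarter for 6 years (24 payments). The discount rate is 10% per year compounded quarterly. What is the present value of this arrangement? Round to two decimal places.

CHF 139,995.42

Periodic rate r = 0.1/4 per quarter; n is counted in quarters.
Growing ordinary annuity: PV = PMT₁ × [1 − ((1+g)/(1+r))^n] / (r − g) = 6,750 × [1 − ((1+0.014)/(1+r))^24] / (r − 0.014) = CHF 139,995.42.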